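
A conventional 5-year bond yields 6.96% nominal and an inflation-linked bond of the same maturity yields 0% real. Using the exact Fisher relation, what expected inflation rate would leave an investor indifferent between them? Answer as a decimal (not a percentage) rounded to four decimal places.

(1 + π) = (1 + i)/(1 + r) = 1.06960 / 1.00000 = 1.069600
Break-even inflation = 1.069600 − 1 → 0.0696.

0.0696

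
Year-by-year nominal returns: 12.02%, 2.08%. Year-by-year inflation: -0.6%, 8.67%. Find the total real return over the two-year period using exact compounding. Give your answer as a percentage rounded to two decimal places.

5.86%

Compound the nominal returns: 1.1202 × 1.0208 = 1.143500.
Compound inflation: 0.9940 × 1.0867 = 1.080180.
Deflate: 1.143500 / 1.080180 = 1.058620.
Total real return = 1.058620 − 1 → 5.86%.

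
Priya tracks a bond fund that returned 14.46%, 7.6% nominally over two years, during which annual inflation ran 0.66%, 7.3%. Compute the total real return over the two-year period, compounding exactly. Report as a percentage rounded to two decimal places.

14.03%

Compound the nominal returns: 1.1446 × 1.0760 = 1.231590.
Compound inflation: 1.0066 × 1.0730 = 1.080082.
Deflate: 1.231590 / 1.080082 = 1.140274.
Total real return = 1.140274 − 1 → 14.03%.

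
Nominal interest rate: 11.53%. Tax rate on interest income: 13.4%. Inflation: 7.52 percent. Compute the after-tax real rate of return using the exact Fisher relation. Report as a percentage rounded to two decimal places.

2.29%

After-tax nominal return = 11.53% × (1 − 0.134) = 9.98498%.
1 + r = 1.0998498 / 1.07520 = 1.022926
After-tax real rate = 1.022926 − 1 → 2.29%.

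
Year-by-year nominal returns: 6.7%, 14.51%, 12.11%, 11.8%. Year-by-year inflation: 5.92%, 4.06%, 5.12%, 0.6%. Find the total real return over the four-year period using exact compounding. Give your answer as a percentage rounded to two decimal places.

31.39%

Compound the nominal returns: 1.0670 × 1.1451 × 1.1211 × 1.1180 = 1.531419.
Compound inflation: 1.0592 × 1.0406 × 1.0512 × 1.0060 = 1.165588.
Deflate: 1.531419 / 1.165588 = 1.313859.
Total real return = 1.313859 − 1 → 31.39%.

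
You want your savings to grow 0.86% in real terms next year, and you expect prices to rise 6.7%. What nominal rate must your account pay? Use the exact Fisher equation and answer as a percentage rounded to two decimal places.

(1 + i) = (1 + r)(1 + π) = 1.00860 × 1.06700 = 1.0761762
i = 1.0761762 − 1, so the required nominal rate is 7.62%.

7.62%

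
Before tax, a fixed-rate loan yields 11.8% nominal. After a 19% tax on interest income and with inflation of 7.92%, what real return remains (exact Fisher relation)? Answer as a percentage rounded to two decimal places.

After-tax nominal return = 11.8% × (1 − 0.19) = 9.5580%.
1 + r = 1.09558 / 1.07920 = 1.015178
After-tax real rate = 1.015178 − 1 → 1.52%.

1.52%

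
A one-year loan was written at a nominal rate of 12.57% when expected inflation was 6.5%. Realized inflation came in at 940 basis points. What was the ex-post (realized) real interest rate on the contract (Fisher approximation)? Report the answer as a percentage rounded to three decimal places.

3.170%

Ex-post: 12.57% − 9.4% = 3.170%
So the realized real rate is 3.170%.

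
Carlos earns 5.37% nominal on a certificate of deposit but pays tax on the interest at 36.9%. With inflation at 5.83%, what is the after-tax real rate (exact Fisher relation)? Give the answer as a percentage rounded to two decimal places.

-2.31%

After-tax nominal return = 5.37% × (1 − 0.369) = 3.38847%.
1 + r = 1.0338847 / 1.05830 = 0.976930
After-tax real rate = 0.976930 − 1 → -2.31%.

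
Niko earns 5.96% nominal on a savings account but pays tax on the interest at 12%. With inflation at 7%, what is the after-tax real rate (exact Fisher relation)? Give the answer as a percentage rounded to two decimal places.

-1.64%

After-tax nominal return = 5.96% × (1 − 0.12) = 5.2448%.
1 + r = 1.052448 / 1.07000 = 0.983596
After-tax real rate = 0.983596 − 1 → -1.64%.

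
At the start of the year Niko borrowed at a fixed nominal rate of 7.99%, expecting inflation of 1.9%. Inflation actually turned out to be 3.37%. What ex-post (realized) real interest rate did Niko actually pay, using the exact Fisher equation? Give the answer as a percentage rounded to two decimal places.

4.47%

Ex-post: (1 + 0.0799)/(1 + 0.0337) − 1 = 4.4694%
So the realized real rate is 4.47%.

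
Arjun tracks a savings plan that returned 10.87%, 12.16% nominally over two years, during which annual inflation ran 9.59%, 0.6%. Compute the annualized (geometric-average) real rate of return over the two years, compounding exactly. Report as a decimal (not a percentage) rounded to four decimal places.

Compound the nominal returns: 1.1087 × 1.1216 = 1.24351792.
Compound inflation: 1.0959 × 1.0060 = 1.10247540.
Deflate: 1.24351792 / 1.10247540 = 1.12793258.
Annualized real rate = 1.12793258^(1/2) − 1 = 6.2042% → 0.0620.

0.0620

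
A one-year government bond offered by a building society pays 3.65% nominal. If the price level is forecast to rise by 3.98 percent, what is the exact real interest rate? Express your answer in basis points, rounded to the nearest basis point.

By the Fisher identity, 1 + r = (1 + i)/(1 + π).
1 + r = 1.03650 / 1.03980 = 0.996826
r = 0.996826 − 1 = -0.3174%, i.e. -32 basis points.

-32 basis points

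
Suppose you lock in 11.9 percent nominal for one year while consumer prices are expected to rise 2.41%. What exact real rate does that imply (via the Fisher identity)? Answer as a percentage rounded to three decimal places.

By the Fisher identity, 1 + r = (1 + i)/(1 + π).
1 + r = 1.11900 / 1.02410 = 1.092667
r = 1.092667 − 1 = 9.2667%, i.e. 9.267%.

9.267%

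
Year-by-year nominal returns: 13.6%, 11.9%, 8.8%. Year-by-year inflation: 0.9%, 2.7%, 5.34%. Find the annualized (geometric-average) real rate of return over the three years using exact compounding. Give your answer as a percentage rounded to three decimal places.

8.208%

Nominal growth factor = 1.1360 × 1.1190 × 1.0880 = 1.38304819
Price-level growth factor = 1.0090 × 1.0270 × 1.0534 = 1.09157838
Real growth factor = 1.38304819 / 1.09157838 = 1.26701685
Annualized real rate = 1.26701685^(1/3) − 1 = 8.2084% → 8.208%.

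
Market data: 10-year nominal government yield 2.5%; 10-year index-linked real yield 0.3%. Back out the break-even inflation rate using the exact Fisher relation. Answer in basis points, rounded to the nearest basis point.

219 basis points

(1 + π) = (1 + i)/(1 + r) = 1.02500 / 1.00300 = 1.021934
Break-even inflation = 1.021934 − 1 → 219 basis points.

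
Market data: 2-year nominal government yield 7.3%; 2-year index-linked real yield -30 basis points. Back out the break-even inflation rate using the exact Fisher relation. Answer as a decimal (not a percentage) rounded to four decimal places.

(1 + π) = (1 + i)/(1 + r) = 1.07300 / 0.99700 = 1.076229
Break-even inflation = 1.076229 − 1 → 0.0762.

0.0762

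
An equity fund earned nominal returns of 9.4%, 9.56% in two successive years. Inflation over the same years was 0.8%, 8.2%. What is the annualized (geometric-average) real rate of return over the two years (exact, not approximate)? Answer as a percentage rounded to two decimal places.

Compound the nominal returns: 1.0940 × 1.0956 = 1.19858640.
Compound inflation: 1.0080 × 1.0820 = 1.09065600.
Deflate: 1.19858640 / 1.09065600 = 1.09895916.
Annualized real rate = 1.09895916^(1/2) − 1 = 4.8313% → 4.83%.

4.83%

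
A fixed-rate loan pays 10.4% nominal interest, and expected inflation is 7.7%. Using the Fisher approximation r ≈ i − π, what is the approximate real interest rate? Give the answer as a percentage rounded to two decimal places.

2.70%

r ≈ i − π = 10.4% − 7.7% = 2.70%.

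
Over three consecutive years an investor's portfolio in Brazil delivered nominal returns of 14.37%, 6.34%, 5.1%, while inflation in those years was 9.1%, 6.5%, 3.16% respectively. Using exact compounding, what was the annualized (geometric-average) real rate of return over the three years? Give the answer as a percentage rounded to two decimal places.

Compound the nominal returns: 1.1437 × 1.0634 × 1.0510 = 1.27823732.
Compound inflation: 1.0910 × 1.0650 × 1.0316 = 1.19863151.
Deflate: 1.27823732 / 1.19863151 = 1.06641391.
Annualized real rate = 1.06641391^(1/3) − 1 = 2.1665% → 2.17%.

2.17%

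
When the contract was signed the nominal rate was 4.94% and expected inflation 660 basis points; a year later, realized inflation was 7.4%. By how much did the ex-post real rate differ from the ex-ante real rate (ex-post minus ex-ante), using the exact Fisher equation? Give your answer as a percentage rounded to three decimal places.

-0.733%

Ex-ante: (1 + 0.0494)/(1 + 0.0660) − 1 = -1.5572%
Ex-post: (1 + 0.0494)/(1 + 0.0740) − 1 = -2.2905%
Difference (ex-post − ex-ante) = -0.7333% → -0.733%.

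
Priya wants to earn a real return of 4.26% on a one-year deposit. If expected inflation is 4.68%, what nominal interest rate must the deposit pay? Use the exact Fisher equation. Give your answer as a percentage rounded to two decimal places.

9.14%

(1 + i) = (1 + r)(1 + π) = 1.04260 × 1.04680 = 1.09139368
i = 1.09139368 − 1, so the required nominal rate is 9.14%.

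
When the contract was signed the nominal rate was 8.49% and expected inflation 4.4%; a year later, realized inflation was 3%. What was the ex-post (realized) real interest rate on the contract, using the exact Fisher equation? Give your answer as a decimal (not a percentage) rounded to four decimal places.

0.0533

Ex-post: (1 + 0.0849)/(1 + 0.0300) − 1 = 5.3301%
So the realized real rate is 0.0533.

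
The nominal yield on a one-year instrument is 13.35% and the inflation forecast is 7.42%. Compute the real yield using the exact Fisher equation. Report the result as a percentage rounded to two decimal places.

1 + r = 1.13350 / 1.07420 = 1.055204
r = 1.055204 − 1 = 5.5204%, i.e. 5.52%.

5.52%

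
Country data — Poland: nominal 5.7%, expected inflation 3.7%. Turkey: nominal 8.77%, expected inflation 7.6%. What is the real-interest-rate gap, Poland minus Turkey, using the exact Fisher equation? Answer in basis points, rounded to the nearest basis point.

84 basis points

Poland: (1 + 0.0570)/(1 + 0.0370) − 1 = 1.9286%
Turkey: (1 + 0.0877)/(1 + 0.0760) − 1 = 1.0874%
Differential = 1.9286% − 1.0874% = 0.8413% → 84 basis points.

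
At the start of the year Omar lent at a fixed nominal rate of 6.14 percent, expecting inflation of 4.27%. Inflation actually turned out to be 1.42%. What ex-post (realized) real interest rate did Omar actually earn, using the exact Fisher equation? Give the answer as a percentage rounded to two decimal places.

4.65%

Ex-post: (1 + 0.0614)/(1 + 0.0142) − 1 = 4.6539%
So the realized real rate is 4.65%.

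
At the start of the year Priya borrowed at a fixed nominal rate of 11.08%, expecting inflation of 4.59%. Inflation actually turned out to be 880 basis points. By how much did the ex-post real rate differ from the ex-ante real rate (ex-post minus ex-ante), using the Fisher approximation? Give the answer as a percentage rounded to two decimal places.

-4.21%

Ex-ante: 11.08% − 4.59% = 6.490%
Ex-post: 11.08% − 8.8% = 2.280%
Difference (ex-post − ex-ante) = -4.2100% → -4.21%.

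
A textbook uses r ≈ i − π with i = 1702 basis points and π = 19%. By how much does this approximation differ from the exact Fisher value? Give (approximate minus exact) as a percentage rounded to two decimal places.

-0.32%

Approximate: r ≈ 17.020% − 19.000% = -1.9800%
Exact: (1 + 0.1702)/(1 + 0.1900) − 1 = -1.6639%
Error = -1.9800% − (-1.6639%) = -0.3161% → -0.32%.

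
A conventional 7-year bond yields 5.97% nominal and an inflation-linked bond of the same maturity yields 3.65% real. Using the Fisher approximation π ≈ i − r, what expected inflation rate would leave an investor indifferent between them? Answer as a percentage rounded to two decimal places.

π ≈ i − r = 5.97% − 3.65% → 2.32%.

2.32%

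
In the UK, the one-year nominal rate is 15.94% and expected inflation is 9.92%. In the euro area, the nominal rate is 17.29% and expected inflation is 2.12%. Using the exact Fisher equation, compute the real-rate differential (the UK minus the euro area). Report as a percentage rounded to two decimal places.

-9.38%

The UK: (1 + 0.1594)/(1 + 0.0992) − 1 = 5.4767%
The euro area: (1 + 0.1729)/(1 + 0.0212) − 1 = 14.8551%
Differential = 5.4767% − 14.8551% = -9.3784% → -9.38%.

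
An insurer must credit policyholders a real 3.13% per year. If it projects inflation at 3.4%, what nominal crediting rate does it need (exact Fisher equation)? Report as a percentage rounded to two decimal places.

(1 + i) = (1 + r)(1 + π) = 1.03130 × 1.03400 = 1.0663642
i = 1.0663642 − 1, so the required nominal rate is 6.64%.

6.64%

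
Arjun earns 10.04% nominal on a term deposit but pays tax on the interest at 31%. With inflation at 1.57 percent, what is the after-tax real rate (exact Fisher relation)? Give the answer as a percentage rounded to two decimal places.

After-tax nominal return = 10.04% × (1 − 0.31) = 6.9276%.
1 + r = 1.069276 / 1.01570 = 1.052748
After-tax real rate = 1.052748 − 1 → 5.27%.

5.27%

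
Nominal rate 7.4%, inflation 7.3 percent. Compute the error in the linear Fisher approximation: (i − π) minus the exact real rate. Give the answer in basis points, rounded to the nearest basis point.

Approximate: r ≈ 7.400% − 7.300% = 0.1000%
Exact: (1 + 0.0740)/(1 + 0.0730) − 1 = 0.0932%
Error = 0.1000% − 0.0932% = 0.0068% → 1 basis points.

1 basis points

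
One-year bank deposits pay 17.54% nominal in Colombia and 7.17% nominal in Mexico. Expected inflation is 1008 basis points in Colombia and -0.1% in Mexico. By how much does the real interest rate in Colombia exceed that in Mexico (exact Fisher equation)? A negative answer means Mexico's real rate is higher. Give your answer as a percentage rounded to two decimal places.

Colombia: (1 + 0.1754)/(1 + 0.1008) − 1 = 6.7769%
Mexico: (1 + 0.0717)/(1 − 0.0010) − 1 = 7.2773%
Differential = 6.7769% − 7.2773% = -0.5004% → -0.50%.

-0.50%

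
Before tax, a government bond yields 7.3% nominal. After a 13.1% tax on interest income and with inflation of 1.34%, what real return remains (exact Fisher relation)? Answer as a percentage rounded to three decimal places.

4.938%

After-tax nominal return = 7.3% × (1 − 0.131) = 6.3437%.
1 + r = 1.063437 / 1.01340 = 1.0493754
After-tax real rate = 1.0493754 − 1 → 4.938%.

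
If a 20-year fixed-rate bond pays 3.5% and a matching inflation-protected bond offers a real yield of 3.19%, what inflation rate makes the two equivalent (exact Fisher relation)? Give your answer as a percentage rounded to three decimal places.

(1 + π) = (1 + i)/(1 + r) = 1.03500 / 1.03190 = 1.003004
Break-even inflation = 1.003004 − 1 → 0.300%.

0.300%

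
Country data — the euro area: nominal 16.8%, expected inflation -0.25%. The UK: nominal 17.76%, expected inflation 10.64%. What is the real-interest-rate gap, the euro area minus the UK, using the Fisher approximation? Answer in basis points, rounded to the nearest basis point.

The euro area: 16.8% − (-0.25%) = 17.050%
The UK: 17.76% − 10.64% = 7.120%
Differential = 9.930% → 993 basis points.

993 basis points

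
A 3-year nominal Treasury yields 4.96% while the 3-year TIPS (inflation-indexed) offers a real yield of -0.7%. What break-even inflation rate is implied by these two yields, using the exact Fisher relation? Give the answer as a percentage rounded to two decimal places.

(1 + π) = (1 + i)/(1 + r) = 1.04960 / 0.99300 = 1.056999
Break-even inflation = 1.056999 − 1 → 5.70%.

5.70%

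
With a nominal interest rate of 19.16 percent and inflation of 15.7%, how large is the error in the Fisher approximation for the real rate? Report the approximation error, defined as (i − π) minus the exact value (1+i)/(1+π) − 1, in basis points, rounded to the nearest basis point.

Approximate: r ≈ 19.160% − 15.700% = 3.4600%
Exact: (1 + 0.1916)/(1 + 0.1570) − 1 = 2.9905%
Error = 3.4600% − 2.9905% = 0.4695% → 47 basis points.

47 basis points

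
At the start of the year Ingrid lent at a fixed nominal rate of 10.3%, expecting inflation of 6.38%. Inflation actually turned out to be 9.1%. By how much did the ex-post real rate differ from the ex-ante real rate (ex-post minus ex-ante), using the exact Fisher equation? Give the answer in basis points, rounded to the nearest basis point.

Ex-ante: (1 + 0.1030)/(1 + 0.0638) − 1 = 3.68490%
Ex-post: (1 + 0.1030)/(1 + 0.0910) − 1 = 1.09991%
Difference (ex-post − ex-ante) = -2.58499% → -258 basis points.

-258 basis points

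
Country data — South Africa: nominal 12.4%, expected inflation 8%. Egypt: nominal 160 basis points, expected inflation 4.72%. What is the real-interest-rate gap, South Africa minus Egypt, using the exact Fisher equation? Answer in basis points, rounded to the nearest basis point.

705 basis points

South Africa: (1 + 0.1240)/(1 + 0.0800) − 1 = 4.0741%
Egypt: (1 + 0.0160)/(1 + 0.0472) − 1 = -2.9794%
Differential = 4.0741% − (-2.9794%) = 7.0534% → 705 basis points.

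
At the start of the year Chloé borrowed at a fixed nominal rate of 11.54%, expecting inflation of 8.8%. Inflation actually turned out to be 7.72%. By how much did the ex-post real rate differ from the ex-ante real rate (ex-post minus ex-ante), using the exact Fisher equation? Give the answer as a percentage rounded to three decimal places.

Ex-ante: (1 + 0.1154)/(1 + 0.0880) − 1 = 2.5184%
Ex-post: (1 + 0.1154)/(1 + 0.0772) − 1 = 3.5462%
Difference (ex-post − ex-ante) = 1.0278% → 1.028%.

1.028%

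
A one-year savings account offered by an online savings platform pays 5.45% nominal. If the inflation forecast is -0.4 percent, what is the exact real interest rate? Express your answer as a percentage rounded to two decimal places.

5.87%

1 + r = 1.05450 / 0.99600 = 1.058735
r = 1.058735 − 1 = 5.8735%, i.e. 5.87%.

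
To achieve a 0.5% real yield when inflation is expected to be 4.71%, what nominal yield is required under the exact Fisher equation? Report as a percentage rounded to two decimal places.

(1 + i) = (1 + r)(1 + π) = 1.00500 × 1.04710 = 1.0523355
i = 1.0523355 − 1, so the required nominal rate is 5.23%.

5.23%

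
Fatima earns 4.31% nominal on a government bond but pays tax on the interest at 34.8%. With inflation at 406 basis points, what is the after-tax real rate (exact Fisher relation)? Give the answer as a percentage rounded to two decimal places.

-1.20%

After-tax nominal return = 4.31% × (1 − 0.348) = 2.81012%.
1 + r = 1.0281012 / 1.04060 = 0.987989
After-tax real rate = 0.987989 − 1 → -1.20%.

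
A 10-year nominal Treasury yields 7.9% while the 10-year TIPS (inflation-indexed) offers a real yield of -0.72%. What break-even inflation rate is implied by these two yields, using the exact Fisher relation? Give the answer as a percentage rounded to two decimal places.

8.68%

(1 + π) = (1 + i)/(1 + r) = 1.07900 / 0.99280 = 1.086825
Break-even inflation = 1.086825 − 1 → 8.68%.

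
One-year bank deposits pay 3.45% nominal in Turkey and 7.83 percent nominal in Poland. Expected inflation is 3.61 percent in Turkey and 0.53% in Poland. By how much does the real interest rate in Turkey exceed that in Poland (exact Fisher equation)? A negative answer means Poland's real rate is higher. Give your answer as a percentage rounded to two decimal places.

-7.42%

Turkey: (1 + 0.0345)/(1 + 0.0361) − 1 = -0.1544%
Poland: (1 + 0.0783)/(1 + 0.0053) − 1 = 7.2615%
Differential = -0.1544% − 7.2615% = -7.4159% → -7.42%.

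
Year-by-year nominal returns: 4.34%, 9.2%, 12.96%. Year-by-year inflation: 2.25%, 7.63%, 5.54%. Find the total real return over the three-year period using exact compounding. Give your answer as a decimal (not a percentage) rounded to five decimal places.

Nominal growth factor = 1.0434 × 1.0920 × 1.1296 = 1.287058
Price-level growth factor = 1.0225 × 1.0763 × 1.0554 = 1.161485
Real growth factor = 1.287058 / 1.161485 = 1.108114
Total real return = 1.108114 − 1 → 0.10811.

0.10811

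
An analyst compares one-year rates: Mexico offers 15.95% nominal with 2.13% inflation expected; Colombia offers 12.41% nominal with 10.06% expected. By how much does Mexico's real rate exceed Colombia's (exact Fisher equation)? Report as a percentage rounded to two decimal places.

Mexico: (1 + 0.1595)/(1 + 0.0213) − 1 = 13.5318%
Colombia: (1 + 0.1241)/(1 + 0.1006) − 1 = 2.1352%
Differential = 13.5318% − 2.1352% = 11.3966% → 11.40%.

11.40%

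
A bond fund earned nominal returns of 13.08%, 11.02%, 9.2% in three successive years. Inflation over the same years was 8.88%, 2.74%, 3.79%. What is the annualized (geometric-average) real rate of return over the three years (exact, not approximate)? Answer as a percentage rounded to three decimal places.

Compound the nominal returns: 1.1308 × 1.1102 × 1.0920 = 1.37091226.
Compound inflation: 1.0888 × 1.0274 × 1.0379 = 1.16102932.
Deflate: 1.37091226 / 1.16102932 = 1.18077317.
Annualized real rate = 1.18077317^(1/3) − 1 = 5.6953% → 5.695%.

5.695%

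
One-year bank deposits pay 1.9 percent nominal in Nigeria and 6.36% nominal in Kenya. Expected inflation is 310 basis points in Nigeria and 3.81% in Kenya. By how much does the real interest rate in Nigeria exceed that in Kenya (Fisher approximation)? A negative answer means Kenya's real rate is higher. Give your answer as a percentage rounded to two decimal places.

Nigeria: 1.9% − 3.1% = -1.200%
Kenya: 6.36% − 3.81% = 2.550%
Differential = -3.750% → -3.75%.

-3.75%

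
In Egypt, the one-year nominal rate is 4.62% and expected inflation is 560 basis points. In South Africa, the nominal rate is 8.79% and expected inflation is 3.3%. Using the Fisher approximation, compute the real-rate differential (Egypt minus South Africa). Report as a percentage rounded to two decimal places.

-6.47%

Egypt: 4.62% − 5.6% = -0.980%
South Africa: 8.79% − 3.3% = 5.490%
Differential = -6.470% → -6.47%.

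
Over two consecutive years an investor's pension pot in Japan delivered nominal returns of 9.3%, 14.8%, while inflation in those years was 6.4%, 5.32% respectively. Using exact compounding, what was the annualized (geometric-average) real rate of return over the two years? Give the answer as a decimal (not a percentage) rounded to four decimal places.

Compound the nominal returns: 1.0930 × 1.1480 = 1.25476400.
Compound inflation: 1.0640 × 1.0532 = 1.12060480.
Deflate: 1.25476400 / 1.12060480 = 1.11972035.
Annualized real rate = 1.11972035^(1/2) − 1 = 5.8168% → 0.0582.

0.0582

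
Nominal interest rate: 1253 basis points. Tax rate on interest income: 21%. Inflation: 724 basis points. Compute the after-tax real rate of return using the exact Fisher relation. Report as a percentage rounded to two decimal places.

2.48%

After-tax nominal return = 12.53% × (1 − 0.21) = 9.8987%.
1 + r = 1.098987 / 1.07240 = 1.024792
After-tax real rate = 1.024792 − 1 → 2.48%.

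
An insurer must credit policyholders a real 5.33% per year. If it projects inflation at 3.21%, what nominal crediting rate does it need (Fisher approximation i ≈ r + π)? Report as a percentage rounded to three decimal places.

i ≈ r + π = 5.33% + 3.21% = 8.540%.

8.540%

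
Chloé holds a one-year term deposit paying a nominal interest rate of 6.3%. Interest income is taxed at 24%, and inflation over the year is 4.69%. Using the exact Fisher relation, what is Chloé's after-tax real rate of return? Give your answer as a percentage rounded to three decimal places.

0.094%

After-tax nominal return = 6.3% × (1 − 0.24) = 4.7880%.
1 + r = 1.04788 / 1.04690 = 1.000936
After-tax real rate = 1.000936 − 1 → 0.094%.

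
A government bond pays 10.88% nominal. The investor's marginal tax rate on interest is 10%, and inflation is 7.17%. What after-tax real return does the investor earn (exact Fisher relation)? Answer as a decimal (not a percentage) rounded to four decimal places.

0.0245

After-tax nominal return = 10.88% × (1 − 0.1) = 9.7920%.
1 + r = 1.09792 / 1.07170 = 1.024466
After-tax real rate = 1.024466 − 1 → 0.0245.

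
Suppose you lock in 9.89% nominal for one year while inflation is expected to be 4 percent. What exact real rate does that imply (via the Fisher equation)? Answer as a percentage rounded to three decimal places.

5.663%

By the Fisher equation, 1 + r = (1 + i)/(1 + π).
1 + r = 1.09890 / 1.04000 = 1.0566346
r = 1.0566346 − 1 = 5.66346%, i.e. 5.663%.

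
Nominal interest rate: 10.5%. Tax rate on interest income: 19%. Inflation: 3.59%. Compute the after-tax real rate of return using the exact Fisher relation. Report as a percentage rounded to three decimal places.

4.745%

After-tax nominal return = 10.5% × (1 − 0.19) = 8.5050%.
1 + r = 1.08505 / 1.03590 = 1.047447
After-tax real rate = 1.047447 − 1 → 4.745%.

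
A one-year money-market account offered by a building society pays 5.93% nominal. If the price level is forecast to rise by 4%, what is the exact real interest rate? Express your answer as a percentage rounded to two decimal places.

1 + r = 1.05930 / 1.04000 = 1.018558
r = 1.018558 − 1 = 1.8558%, i.e. 1.86%.

1.86%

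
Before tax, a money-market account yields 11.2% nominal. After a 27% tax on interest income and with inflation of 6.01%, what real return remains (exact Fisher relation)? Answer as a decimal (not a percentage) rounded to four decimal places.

0.0204

After-tax nominal return = 11.2% × (1 − 0.27) = 8.1760%.
1 + r = 1.08176 / 1.06010 = 1.020432
After-tax real rate = 1.020432 − 1 → 0.0204.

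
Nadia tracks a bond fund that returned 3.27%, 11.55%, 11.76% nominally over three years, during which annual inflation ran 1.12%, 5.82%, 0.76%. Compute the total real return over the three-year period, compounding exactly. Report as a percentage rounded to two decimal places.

19.41%

Nominal growth factor = 1.0327 × 1.1155 × 1.1176 = 1.287449
Price-level growth factor = 1.0112 × 1.0582 × 1.0076 = 1.078184
Real growth factor = 1.287449 / 1.078184 = 1.194090
Total real return = 1.194090 − 1 → 19.41%.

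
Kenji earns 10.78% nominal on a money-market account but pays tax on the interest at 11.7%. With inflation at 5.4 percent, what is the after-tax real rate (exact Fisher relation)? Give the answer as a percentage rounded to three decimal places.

3.908%

After-tax nominal return = 10.78% × (1 − 0.117) = 9.51874%.
1 + r = 1.0951874 / 1.05400 = 1.039077
After-tax real rate = 1.039077 − 1 → 3.908%.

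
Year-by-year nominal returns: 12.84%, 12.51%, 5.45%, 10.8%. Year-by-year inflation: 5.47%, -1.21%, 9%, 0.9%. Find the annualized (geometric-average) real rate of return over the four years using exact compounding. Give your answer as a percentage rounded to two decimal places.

6.66%

Nominal growth factor = 1.1284 × 1.1251 × 1.0545 × 1.1080 = 1.48333945
Price-level growth factor = 1.0547 × 0.9879 × 1.0900 × 1.0090 = 1.14593397
Real growth factor = 1.48333945 / 1.14593397 = 1.29443710
Annualized real rate = 1.29443710^(1/4) − 1 = 6.6646% → 6.66%.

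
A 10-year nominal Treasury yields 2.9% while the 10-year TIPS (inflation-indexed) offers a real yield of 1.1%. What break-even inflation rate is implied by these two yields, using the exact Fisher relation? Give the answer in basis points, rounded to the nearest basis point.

178 basis points

(1 + π) = (1 + i)/(1 + r) = 1.02900 / 1.01100 = 1.017804
Break-even inflation = 1.017804 − 1 → 178 basis points.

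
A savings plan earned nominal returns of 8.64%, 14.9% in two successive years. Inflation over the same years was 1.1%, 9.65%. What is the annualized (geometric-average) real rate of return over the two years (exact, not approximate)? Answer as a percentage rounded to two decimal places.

Nominal growth factor = 1.0864 × 1.1490 = 1.24827360
Price-level growth factor = 1.0110 × 1.0965 = 1.10856150
Real growth factor = 1.24827360 / 1.10856150 = 1.12603008
Annualized real rate = 1.12603008^(1/2) − 1 = 6.1146% → 6.11%.

6.11%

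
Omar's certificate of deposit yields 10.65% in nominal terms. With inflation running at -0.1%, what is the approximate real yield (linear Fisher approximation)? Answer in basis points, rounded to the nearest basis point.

1075 basis points

r ≈ i − π = 10.65% − (-0.1%) = 1075 basis points.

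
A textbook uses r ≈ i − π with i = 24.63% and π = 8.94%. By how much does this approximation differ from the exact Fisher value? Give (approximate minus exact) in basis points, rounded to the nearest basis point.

129 basis points

Approximate: r ≈ 24.630% − 8.940% = 15.6900%
Exact: (1 + 0.2463)/(1 + 0.0894) − 1 = 14.4024%
Error = 15.6900% − 14.4024% = 1.2876% → 129 basis points.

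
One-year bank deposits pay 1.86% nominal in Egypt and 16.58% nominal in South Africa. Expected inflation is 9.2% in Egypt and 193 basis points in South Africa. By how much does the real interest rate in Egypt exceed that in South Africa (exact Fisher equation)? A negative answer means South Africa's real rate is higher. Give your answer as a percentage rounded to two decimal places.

-21.09%

Egypt: (1 + 0.0186)/(1 + 0.0920) − 1 = -6.7216%
South Africa: (1 + 0.1658)/(1 + 0.0193) − 1 = 14.3726%
Differential = -6.7216% − 14.3726% = -21.0942% → -21.09%.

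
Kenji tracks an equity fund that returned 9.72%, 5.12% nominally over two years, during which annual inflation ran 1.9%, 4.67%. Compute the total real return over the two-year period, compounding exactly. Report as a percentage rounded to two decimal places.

Compound the nominal returns: 1.0972 × 1.0512 = 1.153377.
Compound inflation: 1.0190 × 1.0467 = 1.066587.
Deflate: 1.153377 / 1.066587 = 1.081371.
Total real return = 1.081371 − 1 → 8.14%.

8.14%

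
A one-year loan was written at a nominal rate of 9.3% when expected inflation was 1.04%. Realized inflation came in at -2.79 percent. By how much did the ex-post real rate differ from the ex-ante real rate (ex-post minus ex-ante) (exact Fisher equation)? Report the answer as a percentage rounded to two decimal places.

Ex-ante: (1 + 0.0930)/(1 + 0.0104) − 1 = 8.1750%
Ex-post: (1 + 0.0930)/(1 − 0.0279) − 1 = 12.4370%
Difference (ex-post − ex-ante) = 4.2620% → 4.26%.

4.26%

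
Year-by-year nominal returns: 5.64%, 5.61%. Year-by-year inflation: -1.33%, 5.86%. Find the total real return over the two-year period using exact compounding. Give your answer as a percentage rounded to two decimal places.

Compound the nominal returns: 1.0564 × 1.0561 = 1.115664.
Compound inflation: 0.9867 × 1.0586 = 1.044521.
Deflate: 1.115664 / 1.044521 = 1.068111.
Total real return = 1.068111 − 1 → 6.81%.

6.81%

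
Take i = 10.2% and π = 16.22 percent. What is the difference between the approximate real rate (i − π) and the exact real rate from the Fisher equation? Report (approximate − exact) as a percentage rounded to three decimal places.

Approximate: r ≈ 10.200% − 16.220% = -6.0200%
Exact: (1 + 0.1020)/(1 + 0.1622) − 1 = -5.1798%
Error = -6.0200% − (-5.1798%) = -0.8402% → -0.840%.

-0.840%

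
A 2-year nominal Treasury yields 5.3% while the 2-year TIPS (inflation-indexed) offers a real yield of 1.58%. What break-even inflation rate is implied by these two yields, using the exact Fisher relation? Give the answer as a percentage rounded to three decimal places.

(1 + π) = (1 + i)/(1 + r) = 1.05300 / 1.01580 = 1.036621
Break-even inflation = 1.036621 − 1 → 3.662%.

3.662%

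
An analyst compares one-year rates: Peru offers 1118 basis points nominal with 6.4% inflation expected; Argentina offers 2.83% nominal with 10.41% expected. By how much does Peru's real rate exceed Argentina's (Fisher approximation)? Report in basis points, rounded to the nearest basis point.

Peru: 11.18% − 6.4% = 4.780%
Argentina: 2.83% − 10.41% = -7.580%
Differential = 12.360% → 1236 basis points.

1236 basis points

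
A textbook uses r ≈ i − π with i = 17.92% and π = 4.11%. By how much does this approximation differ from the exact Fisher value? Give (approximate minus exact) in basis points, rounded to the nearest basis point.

Approximate: r ≈ 17.920% − 4.110% = 13.8100%
Exact: (1 + 0.1792)/(1 + 0.0411) − 1 = 13.2648%
Error = 13.8100% − 13.2648% = 0.5452% → 55 basis points.

55 basis points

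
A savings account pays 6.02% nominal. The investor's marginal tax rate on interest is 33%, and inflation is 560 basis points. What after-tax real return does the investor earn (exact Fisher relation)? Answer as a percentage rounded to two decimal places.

After-tax nominal return = 6.02% × (1 − 0.33) = 4.0334%.
1 + r = 1.040334 / 1.05600 = 0.985165
After-tax real rate = 0.985165 − 1 → -1.48%.

-1.48%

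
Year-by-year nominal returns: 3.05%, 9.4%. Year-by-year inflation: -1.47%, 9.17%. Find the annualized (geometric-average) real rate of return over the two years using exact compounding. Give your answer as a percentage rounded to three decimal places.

2.376%

Nominal growth factor = 1.0305 × 1.0940 = 1.12736700
Price-level growth factor = 0.9853 × 1.0917 = 1.07565201
Real growth factor = 1.12736700 / 1.07565201 = 1.04807781
Annualized real rate = 1.04807781^(1/2) − 1 = 2.3757% → 2.376%.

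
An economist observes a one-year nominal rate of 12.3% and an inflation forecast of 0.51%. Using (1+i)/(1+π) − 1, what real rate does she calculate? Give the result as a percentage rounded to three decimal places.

11.730%

By the Fisher identity, 1 + r = (1 + i)/(1 + π).
1 + r = 1.12300 / 1.00510 = 1.117302
r = 1.117302 − 1 = 11.7302%, i.e. 11.730%.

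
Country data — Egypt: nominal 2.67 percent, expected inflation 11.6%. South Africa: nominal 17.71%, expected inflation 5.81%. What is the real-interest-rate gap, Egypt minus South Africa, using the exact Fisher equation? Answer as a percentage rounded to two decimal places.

Egypt: (1 + 0.0267)/(1 + 0.1160) − 1 = -8.0018%
South Africa: (1 + 0.1771)/(1 + 0.0581) − 1 = 11.2466%
Differential = -8.0018% − 11.2466% = -19.2484% → -19.25%.

-19.25%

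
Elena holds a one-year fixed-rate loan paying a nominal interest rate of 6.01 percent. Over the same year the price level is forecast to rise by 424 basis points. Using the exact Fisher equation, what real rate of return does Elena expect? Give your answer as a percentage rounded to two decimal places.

1.70%

By the Fisher equation, 1 + r = (1 + i)/(1 + π).
1 + r = 1.06010 / 1.04240 = 1.016980
r = 1.016980 − 1 = 1.6980%, i.e. 1.70%.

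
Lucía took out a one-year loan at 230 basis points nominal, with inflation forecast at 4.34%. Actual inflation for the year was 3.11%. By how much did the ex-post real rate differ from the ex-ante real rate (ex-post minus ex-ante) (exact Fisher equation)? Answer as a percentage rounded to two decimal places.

1.17%

Ex-ante: (1 + 0.0230)/(1 + 0.0434) − 1 = -1.9551%
Ex-post: (1 + 0.0230)/(1 + 0.0311) − 1 = -0.7856%
Difference (ex-post − ex-ante) = 1.1696% → 1.17%.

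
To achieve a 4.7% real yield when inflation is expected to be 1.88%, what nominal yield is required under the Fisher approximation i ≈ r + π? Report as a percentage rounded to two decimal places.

6.58%

i ≈ r + π = 4.7% + 1.88% = 6.58%.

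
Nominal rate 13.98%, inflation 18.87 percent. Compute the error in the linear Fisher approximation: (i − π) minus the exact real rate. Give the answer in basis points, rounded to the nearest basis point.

-78 basis points

Approximate: r ≈ 13.980% − 18.870% = -4.8900%
Exact: (1 + 0.1398)/(1 + 0.1887) − 1 = -4.1137%
Error = -4.8900% − (-4.1137%) = -0.7763% → -78 basis points.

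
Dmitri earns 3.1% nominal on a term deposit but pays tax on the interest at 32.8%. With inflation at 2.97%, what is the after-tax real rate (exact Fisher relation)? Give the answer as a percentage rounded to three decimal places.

After-tax nominal return = 3.1% × (1 − 0.328) = 2.0832%.
1 + r = 1.020832 / 1.02970 = 0.991388
After-tax real rate = 0.991388 − 1 → -0.861%.

-0.861%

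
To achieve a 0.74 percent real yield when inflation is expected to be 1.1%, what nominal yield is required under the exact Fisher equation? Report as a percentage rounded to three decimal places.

1.848%

(1 + i) = (1 + r)(1 + π) = 1.00740 × 1.01100 = 1.0184814
i = 1.0184814 − 1, so the required nominal rate is 1.848%.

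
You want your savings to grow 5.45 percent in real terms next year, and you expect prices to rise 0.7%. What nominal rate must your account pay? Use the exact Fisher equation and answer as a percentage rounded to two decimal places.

(1 + i) = (1 + r)(1 + π) = 1.05450 × 1.00700 = 1.0618815
i = 1.0618815 − 1, so the required nominal rate is 6.19%.

6.19%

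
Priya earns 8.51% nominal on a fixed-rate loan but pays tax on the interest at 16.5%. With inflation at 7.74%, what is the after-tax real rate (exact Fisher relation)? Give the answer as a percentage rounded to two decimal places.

After-tax nominal return = 8.51% × (1 − 0.165) = 7.10585%.
1 + r = 1.0710585 / 1.07740 = 0.994114
After-tax real rate = 0.994114 − 1 → -0.59%.

-0.59%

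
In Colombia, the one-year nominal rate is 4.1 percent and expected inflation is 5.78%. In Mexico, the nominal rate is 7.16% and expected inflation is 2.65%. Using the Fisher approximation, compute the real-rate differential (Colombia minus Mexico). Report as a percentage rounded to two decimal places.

Colombia: 4.1% − 5.78% = -1.680%
Mexico: 7.16% − 2.65% = 4.510%
Differential = -6.190% → -6.19%.

-6.19%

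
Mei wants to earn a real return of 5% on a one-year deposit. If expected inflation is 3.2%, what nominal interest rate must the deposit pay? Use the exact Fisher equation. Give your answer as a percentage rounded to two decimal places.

8.36%

(1 + i) = (1 + r)(1 + π) = 1.05000 × 1.03200 = 1.08360
i = 1.08360 − 1, so the required nominal rate is 8.36%.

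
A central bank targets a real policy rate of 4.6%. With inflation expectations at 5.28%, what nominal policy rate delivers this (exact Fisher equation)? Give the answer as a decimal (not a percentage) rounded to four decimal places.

0.1012

(1 + i) = (1 + r)(1 + π) = 1.04600 × 1.05280 = 1.1012288
i = 1.1012288 − 1, so the required nominal rate is 0.1012.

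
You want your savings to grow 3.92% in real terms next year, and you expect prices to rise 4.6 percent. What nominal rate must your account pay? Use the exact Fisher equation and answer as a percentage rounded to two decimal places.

(1 + i) = (1 + r)(1 + π) = 1.03920 × 1.04600 = 1.0870032
i = 1.0870032 − 1, so the required nominal rate is 8.70%.

8.70%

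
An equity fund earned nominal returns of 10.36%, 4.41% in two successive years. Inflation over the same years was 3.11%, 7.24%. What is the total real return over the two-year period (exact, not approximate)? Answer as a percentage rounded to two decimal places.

4.21%

Compound the nominal returns: 1.1036 × 1.0441 = 1.152269.
Compound inflation: 1.0311 × 1.0724 = 1.105752.
Deflate: 1.152269 / 1.105752 = 1.042068.
Total real return = 1.042068 − 1 → 4.21%.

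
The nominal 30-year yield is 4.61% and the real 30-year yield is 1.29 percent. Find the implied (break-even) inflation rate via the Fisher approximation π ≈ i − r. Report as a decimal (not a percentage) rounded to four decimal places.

π ≈ i − r = 4.61% − 1.29% → 0.0332.

0.0332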